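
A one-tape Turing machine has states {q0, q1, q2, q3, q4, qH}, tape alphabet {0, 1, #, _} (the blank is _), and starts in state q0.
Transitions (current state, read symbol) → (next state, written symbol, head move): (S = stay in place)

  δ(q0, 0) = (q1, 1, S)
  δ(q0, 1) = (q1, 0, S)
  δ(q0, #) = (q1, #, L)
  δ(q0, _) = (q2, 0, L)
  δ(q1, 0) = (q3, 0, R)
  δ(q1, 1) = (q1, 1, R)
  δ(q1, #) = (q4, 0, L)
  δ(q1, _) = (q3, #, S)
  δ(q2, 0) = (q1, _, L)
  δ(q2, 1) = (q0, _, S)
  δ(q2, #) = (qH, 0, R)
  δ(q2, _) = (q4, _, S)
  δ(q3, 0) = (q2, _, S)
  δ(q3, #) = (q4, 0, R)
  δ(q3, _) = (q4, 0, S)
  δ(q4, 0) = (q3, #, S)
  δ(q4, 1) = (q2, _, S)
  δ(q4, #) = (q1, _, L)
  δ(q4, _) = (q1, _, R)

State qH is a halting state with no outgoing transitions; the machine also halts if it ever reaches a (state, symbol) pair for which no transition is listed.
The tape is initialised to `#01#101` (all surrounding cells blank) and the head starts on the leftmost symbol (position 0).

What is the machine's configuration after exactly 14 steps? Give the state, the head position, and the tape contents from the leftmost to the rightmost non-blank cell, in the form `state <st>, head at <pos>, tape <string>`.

state q4, head at 2, tape 000_0101

state=q0 head=0 tape=_[#]01#101   (q0,#)→(q1,#,L)
state=q1 head=-1 tape=[_]#01#101   (q1,_)→(q3,#,S)
state=q3 head=-1 tape=[#]#01#101   (q3,#)→(q4,0,R)
state=q4 head=0 tape=0[#]01#101   (q4,#)→(q1,_,L)
state=q1 head=-1 tape=[0]_01#101   (q1,0)→(q3,0,R)
state=q3 head=0 tape=0[_]01#101   (q3,_)→(q4,0,S)
state=q4 head=0 tape=0[0]01#101   (q4,0)→(q3,#,S)
state=q3 head=0 tape=0[#]01#101   (q3,#)→(q4,0,R)
state=q4 head=1 tape=00[0]1#101   (q4,0)→(q3,#,S)
state=q3 head=1 tape=00[#]1#101   (q3,#)→(q4,0,R)
state=q4 head=2 tape=000[1]#101   (q4,1)→(q2,_,S)
state=q2 head=2 tape=000[_]#101   (q2,_)→(q4,_,S)
state=q4 head=2 tape=000[_]#101   (q4,_)→(q1,_,R)
state=q1 head=3 tape=000_[#]101   (q1,#)→(q4,0,L)
state=q4 head=2 tape=000[_]0101
After 14 steps: state q4, head at 2, tape 000_0101.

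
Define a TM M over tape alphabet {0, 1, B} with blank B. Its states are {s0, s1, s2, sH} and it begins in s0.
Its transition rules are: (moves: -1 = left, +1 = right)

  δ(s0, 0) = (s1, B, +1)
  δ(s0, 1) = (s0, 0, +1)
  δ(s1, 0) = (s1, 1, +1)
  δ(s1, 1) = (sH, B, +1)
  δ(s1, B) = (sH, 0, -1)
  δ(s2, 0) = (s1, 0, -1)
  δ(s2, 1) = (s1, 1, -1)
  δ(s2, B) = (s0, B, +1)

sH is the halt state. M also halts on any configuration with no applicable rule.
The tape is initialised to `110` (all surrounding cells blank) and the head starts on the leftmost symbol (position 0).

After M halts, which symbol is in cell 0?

0

s0 | [1]10B   read 1 → write 0, move +1, go to s0
s0 | 0[1]0B   read 1 → write 0, move +1, go to s0
s0 | 00[0]B   read 0 → write B, move +1, go to s1
s1 | 00B[B]   read B → write 0, move -1, go to sH
sH | 00[B]0
Cell 0 holds 0 when M halts.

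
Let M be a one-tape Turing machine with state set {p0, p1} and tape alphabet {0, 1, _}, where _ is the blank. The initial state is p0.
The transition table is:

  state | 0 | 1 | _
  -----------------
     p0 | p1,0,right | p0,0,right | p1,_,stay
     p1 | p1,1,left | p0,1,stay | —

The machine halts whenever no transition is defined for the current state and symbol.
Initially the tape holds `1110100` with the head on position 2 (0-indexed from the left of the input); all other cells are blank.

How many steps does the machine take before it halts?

18

state=p0 head=2 tape=11[1]0100_   (p0,1)→(p0,0,right)
state=p0 head=3 tape=110[0]100_   (p0,0)→(p1,0,right)
state=p1 head=4 tape=1100[1]00_   (p1,1)→(p0,1,stay)
state=p0 head=4 tape=1100[1]00_   (p0,1)→(p0,0,right)
state=p0 head=5 tape=11000[0]0_   (p0,0)→(p1,0,right)
state=p1 head=6 tape=110000[0]_   (p1,0)→(p1,1,left)
state=p1 head=5 tape=11000[0]1_   (p1,0)→(p1,1,left)
state=p1 head=4 tape=1100[0]11_   (p1,0)→(p1,1,left)
state=p1 head=3 tape=110[0]111_   (p1,0)→(p1,1,left)
state=p1 head=2 tape=11[0]1111_   (p1,0)→(p1,1,left)
state=p1 head=1 tape=1[1]11111_   (p1,1)→(p0,1,stay)
state=p0 head=1 tape=1[1]11111_   (p0,1)→(p0,0,right)
state=p0 head=2 tape=10[1]1111_   (p0,1)→(p0,0,right)
state=p0 head=3 tape=100[1]111_   (p0,1)→(p0,0,right)
state=p0 head=4 tape=1000[1]11_   (p0,1)→(p0,0,right)
state=p0 head=5 tape=10000[1]1_   (p0,1)→(p0,0,right)
state=p0 head=6 tape=100000[1]_   (p0,1)→(p0,0,right)
state=p0 head=7 tape=1000000[_]   (p0,_)→(p1,_,stay)
state=p1 head=7 tape=1000000[_]
M halts after 18 transitions.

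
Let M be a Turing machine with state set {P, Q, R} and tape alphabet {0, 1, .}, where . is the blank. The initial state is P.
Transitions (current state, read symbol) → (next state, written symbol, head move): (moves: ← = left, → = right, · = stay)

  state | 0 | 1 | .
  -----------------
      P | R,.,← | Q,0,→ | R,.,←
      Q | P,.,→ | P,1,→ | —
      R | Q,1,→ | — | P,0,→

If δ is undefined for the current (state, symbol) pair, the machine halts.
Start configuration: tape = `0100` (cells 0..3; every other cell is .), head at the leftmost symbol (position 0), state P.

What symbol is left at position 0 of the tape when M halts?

.

P | .[0]100   read 0 → write ., move ←, go to R
R | [.].100   read . → write 0, move →, go to P
P | 0[.]100   read . → write ., move ←, go to R
R | [0].100   read 0 → write 1, move →, go to Q
Q | 1[.]100
Cell 0 holds . when M halts.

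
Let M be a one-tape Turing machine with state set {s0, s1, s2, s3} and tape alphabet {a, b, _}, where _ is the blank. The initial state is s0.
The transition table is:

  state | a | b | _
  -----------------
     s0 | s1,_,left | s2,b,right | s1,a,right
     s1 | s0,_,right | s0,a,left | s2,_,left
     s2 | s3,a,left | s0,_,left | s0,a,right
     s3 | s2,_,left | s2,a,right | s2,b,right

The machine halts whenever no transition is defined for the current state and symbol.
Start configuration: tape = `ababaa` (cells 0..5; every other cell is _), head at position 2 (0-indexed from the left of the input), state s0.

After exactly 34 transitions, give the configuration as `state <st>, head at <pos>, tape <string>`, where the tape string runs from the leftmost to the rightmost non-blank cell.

s0 | ____ab[a]baa   read a → write _, move left, go to s1
s1 | ____a[b]_baa   read b → write a, move left, go to s0
s0 | ____[a]a_baa   read a → write _, move left, go to s1
s1 | ___[_]_a_baa   read _ → write _, move left, go to s2
s2 | __[_]__a_baa   read _ → write a, move right, go to s0
s0 | __a[_]_a_baa   read _ → write a, move right, go to s1
s1 | __aa[_]a_baa   read _ → write _, move left, go to s2
s2 | __a[a]_a_baa   read a → write a, move left, go to s3
s3 | __[a]a_a_baa   read a → write _, move left, go to s2
s2 | _[_]_a_a_baa   read _ → write a, move right, go to s0
s0 | _a[_]a_a_baa   read _ → write a, move right, go to s1
s1 | _aa[a]_a_baa   read a → write _, move right, go to s0
s0 | _aa_[_]a_baa   read _ → write a, move right, go to s1
s1 | _aa_a[a]_baa   read a → write _, move right, go to s0
s0 | _aa_a_[_]baa   read _ → write a, move right, go to s1
s1 | _aa_a_a[b]aa   read b → write a, move left, go to s0
s0 | _aa_a_[a]aaa   read a → write _, move left, go to s1
s1 | _aa_a[_]_aaa   read _ → write _, move left, go to s2
s2 | _aa_[a]__aaa   read a → write a, move left, go to s3
s3 | _aa[_]a__aaa   read _ → write b, move right, go to s2
s2 | _aab[a]__aaa   read a → write a, move left, go to s3
s3 | _aa[b]a__aaa   read b → write a, move right, go to s2
s2 | _aaa[a]__aaa   read a → write a, move left, go to s3
s3 | _aa[a]a__aaa   read a → write _, move left, go to s2
s2 | _a[a]_a__aaa   read a → write a, move left, go to s3
s3 | _[a]a_a__aaa   read a → write _, move left, go to s2
s2 | [_]_a_a__aaa   read _ → write a, move right, go to s0
s0 | a[_]a_a__aaa   read _ → write a, move right, go to s1
s1 | aa[a]_a__aaa   read a → write _, move right, go to s0
s0 | aa_[_]a__aaa   read _ → write a, move right, go to s1
s1 | aa_a[a]__aaa   read a → write _, move right, go to s0
s0 | aa_a_[_]_aaa   read _ → write a, move right, go to s1
s1 | aa_a_a[_]aaa   read _ → write _, move left, go to s2
s2 | aa_a_[a]_aaa   read a → write a, move left, go to s3
s3 | aa_a[_]a_aaa
After 34 steps: state s3, head at 0, tape aa_a_a_aaa.

state s3, head at 0, tape aa_a_a_aaa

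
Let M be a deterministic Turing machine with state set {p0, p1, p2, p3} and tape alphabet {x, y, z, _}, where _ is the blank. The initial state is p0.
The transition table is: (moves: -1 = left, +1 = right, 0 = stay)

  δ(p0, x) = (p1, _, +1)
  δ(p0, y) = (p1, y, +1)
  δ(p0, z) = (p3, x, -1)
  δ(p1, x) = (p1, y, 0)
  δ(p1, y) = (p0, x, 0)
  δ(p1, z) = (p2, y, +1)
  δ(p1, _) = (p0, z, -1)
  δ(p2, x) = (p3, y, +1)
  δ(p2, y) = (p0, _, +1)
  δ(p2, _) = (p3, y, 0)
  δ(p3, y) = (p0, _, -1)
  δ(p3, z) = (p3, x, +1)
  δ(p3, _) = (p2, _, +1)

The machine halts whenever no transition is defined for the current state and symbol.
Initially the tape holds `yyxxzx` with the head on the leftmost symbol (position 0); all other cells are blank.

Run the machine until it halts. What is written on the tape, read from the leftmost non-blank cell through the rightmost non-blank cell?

state=p0 head=0 tape=[y]yxxzx__   (p0,y)→(p1,y,+1)
state=p1 head=1 tape=y[y]xxzx__   (p1,y)→(p0,x,0)
state=p0 head=1 tape=y[x]xxzx__   (p0,x)→(p1,_,+1)
state=p1 head=2 tape=y_[x]xzx__   (p1,x)→(p1,y,0)
state=p1 head=2 tape=y_[y]xzx__   (p1,y)→(p0,x,0)
state=p0 head=2 tape=y_[x]xzx__   (p0,x)→(p1,_,+1)
state=p1 head=3 tape=y__[x]zx__   (p1,x)→(p1,y,0)
state=p1 head=3 tape=y__[y]zx__   (p1,y)→(p0,x,0)
state=p0 head=3 tape=y__[x]zx__   (p0,x)→(p1,_,+1)
state=p1 head=4 tape=y___[z]x__   (p1,z)→(p2,y,+1)
state=p2 head=5 tape=y___y[x]__   (p2,x)→(p3,y,+1)
state=p3 head=6 tape=y___yy[_]_   (p3,_)→(p2,_,+1)
state=p2 head=7 tape=y___yy_[_]   (p2,_)→(p3,y,0)
state=p3 head=7 tape=y___yy_[y]   (p3,y)→(p0,_,-1)
state=p0 head=6 tape=y___yy[_]_
The non-blank tape span at halt is y___yy.

y___yy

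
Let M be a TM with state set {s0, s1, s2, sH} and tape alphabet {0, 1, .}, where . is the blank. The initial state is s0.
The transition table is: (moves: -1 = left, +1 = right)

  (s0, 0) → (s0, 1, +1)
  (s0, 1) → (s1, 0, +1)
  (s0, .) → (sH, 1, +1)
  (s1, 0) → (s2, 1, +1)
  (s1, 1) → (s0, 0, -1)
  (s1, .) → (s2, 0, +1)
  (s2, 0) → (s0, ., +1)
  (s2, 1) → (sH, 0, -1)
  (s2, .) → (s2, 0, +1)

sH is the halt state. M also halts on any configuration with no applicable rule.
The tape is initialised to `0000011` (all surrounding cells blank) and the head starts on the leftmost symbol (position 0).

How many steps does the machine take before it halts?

10

s0 | [0]000011..   read 0 → write 1, move +1, go to s0
s0 | 1[0]00011..   read 0 → write 1, move +1, go to s0
s0 | 11[0]0011..   read 0 → write 1, move +1, go to s0
s0 | 111[0]011..   read 0 → write 1, move +1, go to s0
s0 | 1111[0]11..   read 0 → write 1, move +1, go to s0
s0 | 11111[1]1..   read 1 → write 0, move +1, go to s1
s1 | 111110[1]..   read 1 → write 0, move -1, go to s0
s0 | 11111[0]0..   read 0 → write 1, move +1, go to s0
s0 | 111111[0]..   read 0 → write 1, move +1, go to s0
s0 | 1111111[.].   read . → write 1, move +1, go to sH
sH | 11111111[.]
M halts after 10 transitions.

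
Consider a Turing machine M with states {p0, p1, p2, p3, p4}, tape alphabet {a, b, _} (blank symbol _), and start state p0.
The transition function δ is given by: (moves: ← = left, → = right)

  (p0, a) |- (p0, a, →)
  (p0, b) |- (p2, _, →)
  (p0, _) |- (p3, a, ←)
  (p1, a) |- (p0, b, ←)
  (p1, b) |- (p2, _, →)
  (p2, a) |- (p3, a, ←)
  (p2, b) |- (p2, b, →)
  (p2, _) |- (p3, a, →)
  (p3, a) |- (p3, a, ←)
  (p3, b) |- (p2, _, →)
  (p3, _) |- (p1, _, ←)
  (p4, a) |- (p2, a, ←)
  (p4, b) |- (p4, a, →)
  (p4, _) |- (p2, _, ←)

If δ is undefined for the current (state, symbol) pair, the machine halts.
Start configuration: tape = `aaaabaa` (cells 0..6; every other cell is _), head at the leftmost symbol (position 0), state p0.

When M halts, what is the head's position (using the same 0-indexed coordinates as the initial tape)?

p0 | ___[a]aaabaa   read a → write a, move →, go to p0
p0 | ___a[a]aabaa   read a → write a, move →, go to p0
p0 | ___aa[a]abaa   read a → write a, move →, go to p0
p0 | ___aaa[a]baa   read a → write a, move →, go to p0
p0 | ___aaaa[b]aa   read b → write _, move →, go to p2
p2 | ___aaaa_[a]a   read a → write a, move ←, go to p3
p3 | ___aaaa[_]aa   read _ → write _, move ←, go to p1
p1 | ___aaa[a]_aa   read a → write b, move ←, go to p0
p0 | ___aa[a]b_aa   read a → write a, move →, go to p0
p0 | ___aaa[b]_aa   read b → write _, move →, go to p2
p2 | ___aaa_[_]aa   read _ → write a, move →, go to p3
p3 | ___aaa_a[a]a   read a → write a, move ←, go to p3
p3 | ___aaa_[a]aa   read a → write a, move ←, go to p3
p3 | ___aaa[_]aaa   read _ → write _, move ←, go to p1
p1 | ___aa[a]_aaa   read a → write b, move ←, go to p0
p0 | ___a[a]b_aaa   read a → write a, move →, go to p0
p0 | ___aa[b]_aaa   read b → write _, move →, go to p2
p2 | ___aa_[_]aaa   read _ → write a, move →, go to p3
p3 | ___aa_a[a]aa   read a → write a, move ←, go to p3
p3 | ___aa_[a]aaa   read a → write a, move ←, go to p3
p3 | ___aa[_]aaaa   read _ → write _, move ←, go to p1
p1 | ___a[a]_aaaa   read a → write b, move ←, go to p0
p0 | ___[a]b_aaaa   read a → write a, move →, go to p0
p0 | ___a[b]_aaaa   read b → write _, move →, go to p2
p2 | ___a_[_]aaaa   read _ → write a, move →, go to p3
p3 | ___a_a[a]aaa   read a → write a, move ←, go to p3
p3 | ___a_[a]aaaa   read a → write a, move ←, go to p3
p3 | ___a[_]aaaaa   read _ → write _, move ←, go to p1
p1 | ___[a]_aaaaa   read a → write b, move ←, go to p0
p0 | __[_]b_aaaaa   read _ → write a, move ←, go to p3
p3 | _[_]ab_aaaaa   read _ → write _, move ←, go to p1
p1 | [_]_ab_aaaaa
At halt the head is at cell -3.

-3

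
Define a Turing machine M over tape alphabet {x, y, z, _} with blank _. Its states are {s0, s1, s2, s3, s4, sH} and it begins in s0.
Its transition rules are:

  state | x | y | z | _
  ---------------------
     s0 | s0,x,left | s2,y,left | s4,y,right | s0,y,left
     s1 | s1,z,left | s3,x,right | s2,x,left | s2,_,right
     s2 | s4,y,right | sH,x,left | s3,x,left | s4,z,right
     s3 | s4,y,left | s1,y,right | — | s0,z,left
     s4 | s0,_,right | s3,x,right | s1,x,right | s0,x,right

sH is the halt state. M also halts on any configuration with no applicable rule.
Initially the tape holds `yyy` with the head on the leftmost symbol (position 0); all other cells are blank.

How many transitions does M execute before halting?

state=s0 head=0 tape=_[y]yy_   (s0,y)→(s2,y,left)
state=s2 head=-1 tape=[_]yyy_   (s2,_)→(s4,z,right)
state=s4 head=0 tape=z[y]yy_   (s4,y)→(s3,x,right)
state=s3 head=1 tape=zx[y]y_   (s3,y)→(s1,y,right)
state=s1 head=2 tape=zxy[y]_   (s1,y)→(s3,x,right)
state=s3 head=3 tape=zxyx[_]   (s3,_)→(s0,z,left)
state=s0 head=2 tape=zxy[x]z   (s0,x)→(s0,x,left)
state=s0 head=1 tape=zx[y]xz   (s0,y)→(s2,y,left)
state=s2 head=0 tape=z[x]yxz   (s2,x)→(s4,y,right)
state=s4 head=1 tape=zy[y]xz   (s4,y)→(s3,x,right)
state=s3 head=2 tape=zyx[x]z   (s3,x)→(s4,y,left)
state=s4 head=1 tape=zy[x]yz   (s4,x)→(s0,_,right)
state=s0 head=2 tape=zy_[y]z   (s0,y)→(s2,y,left)
state=s2 head=1 tape=zy[_]yz   (s2,_)→(s4,z,right)
state=s4 head=2 tape=zyz[y]z   (s4,y)→(s3,x,right)
state=s3 head=3 tape=zyzx[z]
M halts after 15 transitions.

15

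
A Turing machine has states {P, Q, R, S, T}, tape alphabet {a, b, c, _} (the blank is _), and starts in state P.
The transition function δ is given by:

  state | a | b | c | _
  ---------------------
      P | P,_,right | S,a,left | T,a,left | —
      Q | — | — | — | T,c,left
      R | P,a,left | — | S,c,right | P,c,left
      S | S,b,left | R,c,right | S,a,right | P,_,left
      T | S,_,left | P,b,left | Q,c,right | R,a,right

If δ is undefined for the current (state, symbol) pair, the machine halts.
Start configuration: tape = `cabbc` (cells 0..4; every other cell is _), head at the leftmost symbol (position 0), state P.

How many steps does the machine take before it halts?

P | _[c]abbc   read c → write a, move left, go to T
T | [_]aabbc   read _ → write a, move right, go to R
R | a[a]abbc   read a → write a, move left, go to P
P | [a]aabbc   read a → write _, move right, go to P
P | _[a]abbc   read a → write _, move right, go to P
P | __[a]bbc   read a → write _, move right, go to P
P | ___[b]bc   read b → write a, move left, go to S
S | __[_]abc   read _ → write _, move left, go to P
P | _[_]_abc
M halts after 8 transitions.

8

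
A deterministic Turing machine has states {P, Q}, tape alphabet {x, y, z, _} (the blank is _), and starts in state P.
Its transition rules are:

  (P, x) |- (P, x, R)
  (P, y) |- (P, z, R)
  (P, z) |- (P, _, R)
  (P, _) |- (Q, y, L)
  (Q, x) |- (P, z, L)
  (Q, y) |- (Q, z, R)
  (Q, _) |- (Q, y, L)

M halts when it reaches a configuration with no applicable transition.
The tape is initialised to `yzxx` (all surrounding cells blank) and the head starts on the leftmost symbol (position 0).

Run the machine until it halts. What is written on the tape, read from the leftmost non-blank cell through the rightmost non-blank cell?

z_x_zy

P | [y]zxx__   read y → write z, move R, go to P
P | z[z]xx__   read z → write _, move R, go to P
P | z_[x]x__   read x → write x, move R, go to P
P | z_x[x]__   read x → write x, move R, go to P
P | z_xx[_]_   read _ → write y, move L, go to Q
Q | z_x[x]y_   read x → write z, move L, go to P
P | z_[x]zy_   read x → write x, move R, go to P
P | z_x[z]y_   read z → write _, move R, go to P
P | z_x_[y]_   read y → write z, move R, go to P
P | z_x_z[_]   read _ → write y, move L, go to Q
Q | z_x_[z]y
The non-blank tape span at halt is z_x_zy.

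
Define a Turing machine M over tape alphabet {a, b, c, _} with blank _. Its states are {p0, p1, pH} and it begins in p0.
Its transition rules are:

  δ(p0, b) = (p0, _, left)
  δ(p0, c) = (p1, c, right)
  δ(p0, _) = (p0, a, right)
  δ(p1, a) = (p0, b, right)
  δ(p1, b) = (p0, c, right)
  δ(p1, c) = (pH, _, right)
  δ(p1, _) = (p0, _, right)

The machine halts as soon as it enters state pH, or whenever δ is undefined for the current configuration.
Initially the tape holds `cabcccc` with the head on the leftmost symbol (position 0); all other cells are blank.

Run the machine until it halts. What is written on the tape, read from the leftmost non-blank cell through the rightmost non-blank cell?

c_ac_cc

p0 | [c]abcccc   read c → write c, move right, go to p1
p1 | c[a]bcccc   read a → write b, move right, go to p0
p0 | cb[b]cccc   read b → write _, move left, go to p0
p0 | c[b]_cccc   read b → write _, move left, go to p0
p0 | [c]__cccc   read c → write c, move right, go to p1
p1 | c[_]_cccc   read _ → write _, move right, go to p0
p0 | c_[_]cccc   read _ → write a, move right, go to p0
p0 | c_a[c]ccc   read c → write c, move right, go to p1
p1 | c_ac[c]cc   read c → write _, move right, go to pH
pH | c_ac_[c]c
The non-blank tape span at halt is c_ac_cc.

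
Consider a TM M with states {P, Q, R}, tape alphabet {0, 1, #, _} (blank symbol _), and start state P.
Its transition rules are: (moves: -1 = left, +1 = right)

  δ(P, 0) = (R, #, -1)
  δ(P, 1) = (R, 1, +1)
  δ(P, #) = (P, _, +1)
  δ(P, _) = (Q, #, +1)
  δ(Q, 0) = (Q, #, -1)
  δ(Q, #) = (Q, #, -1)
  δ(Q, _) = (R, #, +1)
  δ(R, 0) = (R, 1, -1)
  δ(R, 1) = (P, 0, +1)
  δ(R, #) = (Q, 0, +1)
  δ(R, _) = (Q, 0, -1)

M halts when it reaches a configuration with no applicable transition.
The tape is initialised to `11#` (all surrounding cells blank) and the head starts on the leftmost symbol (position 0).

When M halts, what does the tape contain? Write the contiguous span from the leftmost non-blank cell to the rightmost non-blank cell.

P | [1]1#___   read 1 → write 1, move +1, go to R
R | 1[1]#___   read 1 → write 0, move +1, go to P
P | 10[#]___   read # → write _, move +1, go to P
P | 10_[_]__   read _ → write #, move +1, go to Q
Q | 10_#[_]_   read _ → write #, move +1, go to R
R | 10_##[_]   read _ → write 0, move -1, go to Q
Q | 10_#[#]0   read # → write #, move -1, go to Q
Q | 10_[#]#0   read # → write #, move -1, go to Q
Q | 10[_]##0   read _ → write #, move +1, go to R
R | 10#[#]#0   read # → write 0, move +1, go to Q
Q | 10#0[#]0   read # → write #, move -1, go to Q
Q | 10#[0]#0   read 0 → write #, move -1, go to Q
Q | 10[#]##0   read # → write #, move -1, go to Q
Q | 1[0]###0   read 0 → write #, move -1, go to Q
Q | [1]####0
The non-blank tape span at halt is 1####0.

1####0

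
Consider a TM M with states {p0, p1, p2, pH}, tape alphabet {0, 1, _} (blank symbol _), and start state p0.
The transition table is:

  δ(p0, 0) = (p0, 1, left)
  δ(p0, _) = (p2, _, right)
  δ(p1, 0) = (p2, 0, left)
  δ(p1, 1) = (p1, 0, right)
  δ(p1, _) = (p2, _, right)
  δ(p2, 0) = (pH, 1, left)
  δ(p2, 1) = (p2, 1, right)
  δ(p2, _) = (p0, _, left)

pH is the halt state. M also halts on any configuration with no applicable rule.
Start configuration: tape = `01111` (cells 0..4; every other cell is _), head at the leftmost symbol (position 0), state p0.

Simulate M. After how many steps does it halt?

p0 | _[0]1111_   read 0 → write 1, move left, go to p0
p0 | [_]11111_   read _ → write _, move right, go to p2
p2 | _[1]1111_   read 1 → write 1, move right, go to p2
p2 | _1[1]111_   read 1 → write 1, move right, go to p2
p2 | _11[1]11_   read 1 → write 1, move right, go to p2
p2 | _111[1]1_   read 1 → write 1, move right, go to p2
p2 | _1111[1]_   read 1 → write 1, move right, go to p2
p2 | _11111[_]   read _ → write _, move left, go to p0
p0 | _1111[1]_
M halts after 8 transitions.

8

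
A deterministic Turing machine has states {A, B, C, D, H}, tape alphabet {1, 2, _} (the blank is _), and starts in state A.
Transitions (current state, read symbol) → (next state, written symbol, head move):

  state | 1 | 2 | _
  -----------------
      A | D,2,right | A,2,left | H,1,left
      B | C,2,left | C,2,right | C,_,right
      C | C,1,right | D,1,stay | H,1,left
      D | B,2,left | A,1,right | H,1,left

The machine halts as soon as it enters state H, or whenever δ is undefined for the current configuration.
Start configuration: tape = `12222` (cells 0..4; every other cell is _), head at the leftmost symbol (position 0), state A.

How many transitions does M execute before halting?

12

A | [1]2222_   read 1 → write 2, move right, go to D
D | 2[2]222_   read 2 → write 1, move right, go to A
A | 21[2]22_   read 2 → write 2, move left, go to A
A | 2[1]222_   read 1 → write 2, move right, go to D
D | 22[2]22_   read 2 → write 1, move right, go to A
A | 221[2]2_   read 2 → write 2, move left, go to A
A | 22[1]22_   read 1 → write 2, move right, go to D
D | 222[2]2_   read 2 → write 1, move right, go to A
A | 2221[2]_   read 2 → write 2, move left, go to A
A | 222[1]2_   read 1 → write 2, move right, go to D
D | 2222[2]_   read 2 → write 1, move right, go to A
A | 22221[_]   read _ → write 1, move left, go to H
H | 2222[1]1
M halts after 12 transitions.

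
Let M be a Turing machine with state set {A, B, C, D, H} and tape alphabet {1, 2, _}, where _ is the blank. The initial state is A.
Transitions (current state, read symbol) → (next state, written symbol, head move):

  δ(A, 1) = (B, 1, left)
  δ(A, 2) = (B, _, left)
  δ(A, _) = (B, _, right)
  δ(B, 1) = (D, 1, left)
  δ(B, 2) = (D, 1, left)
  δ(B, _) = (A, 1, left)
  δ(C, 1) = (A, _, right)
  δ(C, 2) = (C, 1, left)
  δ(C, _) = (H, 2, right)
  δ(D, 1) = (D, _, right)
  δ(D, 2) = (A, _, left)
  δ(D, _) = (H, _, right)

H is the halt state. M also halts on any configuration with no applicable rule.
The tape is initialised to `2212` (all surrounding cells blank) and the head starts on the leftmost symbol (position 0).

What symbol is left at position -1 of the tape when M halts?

A | __[2]212   read 2 → write _, move left, go to B
B | _[_]_212   read _ → write 1, move left, go to A
A | [_]1_212   read _ → write _, move right, go to B
B | _[1]_212   read 1 → write 1, move left, go to D
D | [_]1_212   read _ → write _, move right, go to H
H | _[1]_212
Cell -1 holds 1 when M halts.

1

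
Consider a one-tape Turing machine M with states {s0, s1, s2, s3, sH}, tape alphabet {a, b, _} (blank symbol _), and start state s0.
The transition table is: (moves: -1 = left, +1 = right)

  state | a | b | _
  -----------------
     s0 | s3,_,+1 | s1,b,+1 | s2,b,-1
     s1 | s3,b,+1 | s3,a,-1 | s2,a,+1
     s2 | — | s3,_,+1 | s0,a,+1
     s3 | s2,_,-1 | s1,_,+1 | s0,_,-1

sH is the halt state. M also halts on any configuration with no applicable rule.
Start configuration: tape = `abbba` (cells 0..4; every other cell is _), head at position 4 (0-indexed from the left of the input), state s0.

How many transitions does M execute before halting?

8

s0 | abbb[a]___   read a → write _, move +1, go to s3
s3 | abbb_[_]__   read _ → write _, move -1, go to s0
s0 | abbb[_]___   read _ → write b, move -1, go to s2
s2 | abb[b]b___   read b → write _, move +1, go to s3
s3 | abb_[b]___   read b → write _, move +1, go to s1
s1 | abb__[_]__   read _ → write a, move +1, go to s2
s2 | abb__a[_]_   read _ → write a, move +1, go to s0
s0 | abb__aa[_]   read _ → write b, move -1, go to s2
s2 | abb__a[a]b
M halts after 8 transitions.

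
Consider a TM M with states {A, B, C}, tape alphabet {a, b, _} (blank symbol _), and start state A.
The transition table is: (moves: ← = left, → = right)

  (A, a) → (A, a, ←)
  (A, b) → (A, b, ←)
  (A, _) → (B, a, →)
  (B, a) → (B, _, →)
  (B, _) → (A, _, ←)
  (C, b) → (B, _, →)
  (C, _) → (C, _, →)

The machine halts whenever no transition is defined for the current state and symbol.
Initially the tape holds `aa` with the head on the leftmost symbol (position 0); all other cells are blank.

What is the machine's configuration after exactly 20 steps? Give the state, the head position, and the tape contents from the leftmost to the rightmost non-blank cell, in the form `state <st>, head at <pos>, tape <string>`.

A | __[a]a_   read a → write a, move ←, go to A
A | _[_]aa_   read _ → write a, move →, go to B
B | _a[a]a_   read a → write _, move →, go to B
B | _a_[a]_   read a → write _, move →, go to B
B | _a__[_]   read _ → write _, move ←, go to A
A | _a_[_]_   read _ → write a, move →, go to B
B | _a_a[_]   read _ → write _, move ←, go to A
A | _a_[a]_   read a → write a, move ←, go to A
A | _a[_]a_   read _ → write a, move →, go to B
B | _aa[a]_   read a → write _, move →, go to B
B | _aa_[_]   read _ → write _, move ←, go to A
A | _aa[_]_   read _ → write a, move →, go to B
B | _aaa[_]   read _ → write _, move ←, go to A
A | _aa[a]_   read a → write a, move ←, go to A
A | _a[a]a_   read a → write a, move ←, go to A
A | _[a]aa_   read a → write a, move ←, go to A
A | [_]aaa_   read _ → write a, move →, go to B
B | a[a]aa_   read a → write _, move →, go to B
B | a_[a]a_   read a → write _, move →, go to B
B | a__[a]_   read a → write _, move →, go to B
B | a___[_]
After 20 steps: state B, head at 2, tape a.

state B, head at 2, tape a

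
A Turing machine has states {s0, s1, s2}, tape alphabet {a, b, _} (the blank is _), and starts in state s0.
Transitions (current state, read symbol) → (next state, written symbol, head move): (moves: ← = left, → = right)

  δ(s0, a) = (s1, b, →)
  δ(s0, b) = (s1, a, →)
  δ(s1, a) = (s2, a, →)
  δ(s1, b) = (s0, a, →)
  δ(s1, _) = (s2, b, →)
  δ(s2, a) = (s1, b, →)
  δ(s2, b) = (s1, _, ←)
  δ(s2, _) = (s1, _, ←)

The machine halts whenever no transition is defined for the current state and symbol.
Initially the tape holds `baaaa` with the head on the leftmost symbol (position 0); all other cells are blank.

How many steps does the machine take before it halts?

8

state=s0 head=0 tape=[b]aaaa__   (s0,b)→(s1,a,→)
state=s1 head=1 tape=a[a]aaa__   (s1,a)→(s2,a,→)
state=s2 head=2 tape=aa[a]aa__   (s2,a)→(s1,b,→)
state=s1 head=3 tape=aab[a]a__   (s1,a)→(s2,a,→)
state=s2 head=4 tape=aaba[a]__   (s2,a)→(s1,b,→)
state=s1 head=5 tape=aabab[_]_   (s1,_)→(s2,b,→)
state=s2 head=6 tape=aababb[_]   (s2,_)→(s1,_,←)
state=s1 head=5 tape=aabab[b]_   (s1,b)→(s0,a,→)
state=s0 head=6 tape=aababa[_]
M halts after 8 transitions.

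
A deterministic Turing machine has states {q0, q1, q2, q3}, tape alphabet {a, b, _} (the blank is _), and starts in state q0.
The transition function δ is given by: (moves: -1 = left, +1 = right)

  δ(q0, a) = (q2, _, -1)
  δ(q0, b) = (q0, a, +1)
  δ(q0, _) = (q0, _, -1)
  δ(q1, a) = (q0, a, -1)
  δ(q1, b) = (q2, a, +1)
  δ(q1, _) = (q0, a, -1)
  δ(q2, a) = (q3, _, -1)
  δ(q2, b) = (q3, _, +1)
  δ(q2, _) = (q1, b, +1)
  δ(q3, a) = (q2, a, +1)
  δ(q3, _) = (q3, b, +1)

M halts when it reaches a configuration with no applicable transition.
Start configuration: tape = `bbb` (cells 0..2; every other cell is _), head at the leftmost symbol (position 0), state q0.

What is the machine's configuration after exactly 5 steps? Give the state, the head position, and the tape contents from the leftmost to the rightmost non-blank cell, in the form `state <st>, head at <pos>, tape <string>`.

state=q0 head=0 tape=[b]bb_   (q0,b)→(q0,a,+1)
state=q0 head=1 tape=a[b]b_   (q0,b)→(q0,a,+1)
state=q0 head=2 tape=aa[b]_   (q0,b)→(q0,a,+1)
state=q0 head=3 tape=aaa[_]   (q0,_)→(q0,_,-1)
state=q0 head=2 tape=aa[a]_   (q0,a)→(q2,_,-1)
state=q2 head=1 tape=a[a]__
After 5 steps: state q2, head at 1, tape aa.

state q2, head at 1, tape aa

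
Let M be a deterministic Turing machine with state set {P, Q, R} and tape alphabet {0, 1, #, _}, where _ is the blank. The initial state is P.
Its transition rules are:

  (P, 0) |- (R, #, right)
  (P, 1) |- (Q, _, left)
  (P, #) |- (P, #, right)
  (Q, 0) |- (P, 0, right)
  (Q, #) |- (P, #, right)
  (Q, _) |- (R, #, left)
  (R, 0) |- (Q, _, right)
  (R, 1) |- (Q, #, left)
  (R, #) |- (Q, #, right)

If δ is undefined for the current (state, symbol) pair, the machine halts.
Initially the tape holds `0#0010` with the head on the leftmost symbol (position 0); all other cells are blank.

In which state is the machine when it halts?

P | [0]#0010_   read 0 → write #, move right, go to R
R | #[#]0010_   read # → write #, move right, go to Q
Q | ##[0]010_   read 0 → write 0, move right, go to P
P | ##0[0]10_   read 0 → write #, move right, go to R
R | ##0#[1]0_   read 1 → write #, move left, go to Q
Q | ##0[#]#0_   read # → write #, move right, go to P
P | ##0#[#]0_   read # → write #, move right, go to P
P | ##0##[0]_   read 0 → write #, move right, go to R
R | ##0###[_]
No transition is defined for (R, _); M halts in state R.

R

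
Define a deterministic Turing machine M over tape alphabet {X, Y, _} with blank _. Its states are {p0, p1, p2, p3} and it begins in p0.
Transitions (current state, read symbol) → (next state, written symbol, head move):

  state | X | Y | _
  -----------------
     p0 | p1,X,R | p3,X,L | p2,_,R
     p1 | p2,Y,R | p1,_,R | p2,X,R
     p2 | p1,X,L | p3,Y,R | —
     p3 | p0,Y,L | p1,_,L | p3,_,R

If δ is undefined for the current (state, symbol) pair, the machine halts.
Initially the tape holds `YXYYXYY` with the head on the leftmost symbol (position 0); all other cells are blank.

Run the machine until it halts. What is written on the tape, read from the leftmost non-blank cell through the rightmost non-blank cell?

p0 | _[Y]XYYXYY_   read Y → write X, move L, go to p3
p3 | [_]XXYYXYY_   read _ → write _, move R, go to p3
p3 | _[X]XYYXYY_   read X → write Y, move L, go to p0
p0 | [_]YXYYXYY_   read _ → write _, move R, go to p2
p2 | _[Y]XYYXYY_   read Y → write Y, move R, go to p3
p3 | _Y[X]YYXYY_   read X → write Y, move L, go to p0
p0 | _[Y]YYYXYY_   read Y → write X, move L, go to p3
p3 | [_]XYYYXYY_   read _ → write _, move R, go to p3
p3 | _[X]YYYXYY_   read X → write Y, move L, go to p0
p0 | [_]YYYYXYY_   read _ → write _, move R, go to p2
p2 | _[Y]YYYXYY_   read Y → write Y, move R, go to p3
p3 | _Y[Y]YYXYY_   read Y → write _, move L, go to p1
p1 | _[Y]_YYXYY_   read Y → write _, move R, go to p1
p1 | __[_]YYXYY_   read _ → write X, move R, go to p2
p2 | __X[Y]YXYY_   read Y → write Y, move R, go to p3
p3 | __XY[Y]XYY_   read Y → write _, move L, go to p1
p1 | __X[Y]_XYY_   read Y → write _, move R, go to p1
p1 | __X_[_]XYY_   read _ → write X, move R, go to p2
p2 | __X_X[X]YY_   read X → write X, move L, go to p1
p1 | __X_[X]XYY_   read X → write Y, move R, go to p2
p2 | __X_Y[X]YY_   read X → write X, move L, go to p1
p1 | __X_[Y]XYY_   read Y → write _, move R, go to p1
p1 | __X__[X]YY_   read X → write Y, move R, go to p2
p2 | __X__Y[Y]Y_   read Y → write Y, move R, go to p3
p3 | __X__YY[Y]_   read Y → write _, move L, go to p1
p1 | __X__Y[Y]__   read Y → write _, move R, go to p1
p1 | __X__Y_[_]_   read _ → write X, move R, go to p2
p2 | __X__Y_X[_]
The non-blank tape span at halt is X__Y_X.

X__Y_X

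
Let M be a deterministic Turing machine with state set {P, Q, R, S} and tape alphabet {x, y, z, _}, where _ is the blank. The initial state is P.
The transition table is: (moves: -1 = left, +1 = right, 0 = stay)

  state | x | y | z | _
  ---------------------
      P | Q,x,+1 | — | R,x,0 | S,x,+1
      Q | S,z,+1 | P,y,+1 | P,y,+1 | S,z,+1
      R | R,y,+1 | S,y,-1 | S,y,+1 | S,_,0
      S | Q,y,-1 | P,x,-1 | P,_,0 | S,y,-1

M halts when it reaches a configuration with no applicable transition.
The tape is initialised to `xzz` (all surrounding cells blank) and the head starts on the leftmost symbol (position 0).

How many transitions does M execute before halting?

state=P head=0 tape=[x]zz_   (P,x)→(Q,x,+1)
state=Q head=1 tape=x[z]z_   (Q,z)→(P,y,+1)
state=P head=2 tape=xy[z]_   (P,z)→(R,x,0)
state=R head=2 tape=xy[x]_   (R,x)→(R,y,+1)
state=R head=3 tape=xyy[_]   (R,_)→(S,_,0)
state=S head=3 tape=xyy[_]   (S,_)→(S,y,-1)
state=S head=2 tape=xy[y]y   (S,y)→(P,x,-1)
state=P head=1 tape=x[y]xy
M halts after 7 transitions.

7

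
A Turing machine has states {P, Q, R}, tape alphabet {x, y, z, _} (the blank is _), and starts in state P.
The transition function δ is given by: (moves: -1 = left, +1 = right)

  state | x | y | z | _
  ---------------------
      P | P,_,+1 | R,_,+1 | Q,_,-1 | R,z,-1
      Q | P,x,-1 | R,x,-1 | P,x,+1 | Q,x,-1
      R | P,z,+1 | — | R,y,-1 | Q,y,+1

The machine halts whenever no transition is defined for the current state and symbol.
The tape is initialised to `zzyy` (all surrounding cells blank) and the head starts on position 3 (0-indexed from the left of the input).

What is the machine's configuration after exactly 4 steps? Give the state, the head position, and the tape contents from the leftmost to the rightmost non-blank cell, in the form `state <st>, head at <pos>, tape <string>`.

state R, head at 3, tape zzy_xx

P | zzy[y]__   read y → write _, move +1, go to R
R | zzy_[_]_   read _ → write y, move +1, go to Q
Q | zzy_y[_]   read _ → write x, move -1, go to Q
Q | zzy_[y]x   read y → write x, move -1, go to R
R | zzy[_]xx
After 4 steps: state R, head at 3, tape zzy_xx.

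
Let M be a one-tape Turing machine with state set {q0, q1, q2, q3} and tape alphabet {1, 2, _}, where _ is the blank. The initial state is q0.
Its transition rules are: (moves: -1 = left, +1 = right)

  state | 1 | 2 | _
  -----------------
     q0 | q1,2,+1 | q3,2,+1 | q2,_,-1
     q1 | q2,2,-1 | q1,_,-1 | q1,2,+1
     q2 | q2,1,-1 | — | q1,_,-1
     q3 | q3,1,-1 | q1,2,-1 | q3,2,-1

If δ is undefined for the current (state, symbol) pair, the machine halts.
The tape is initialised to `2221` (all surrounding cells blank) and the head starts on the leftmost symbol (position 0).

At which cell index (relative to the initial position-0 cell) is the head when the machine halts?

2

q0 | ___[2]221   read 2 → write 2, move +1, go to q3
q3 | ___2[2]21   read 2 → write 2, move -1, go to q1
q1 | ___[2]221   read 2 → write _, move -1, go to q1
q1 | __[_]_221   read _ → write 2, move +1, go to q1
q1 | __2[_]221   read _ → write 2, move +1, go to q1
q1 | __22[2]21   read 2 → write _, move -1, go to q1
q1 | __2[2]_21   read 2 → write _, move -1, go to q1
q1 | __[2]__21   read 2 → write _, move -1, go to q1
q1 | _[_]___21   read _ → write 2, move +1, go to q1
q1 | _2[_]__21   read _ → write 2, move +1, go to q1
q1 | _22[_]_21   read _ → write 2, move +1, go to q1
q1 | _222[_]21   read _ → write 2, move +1, go to q1
q1 | _2222[2]1   read 2 → write _, move -1, go to q1
q1 | _222[2]_1   read 2 → write _, move -1, go to q1
q1 | _22[2]__1   read 2 → write _, move -1, go to q1
q1 | _2[2]___1   read 2 → write _, move -1, go to q1
q1 | _[2]____1   read 2 → write _, move -1, go to q1
q1 | [_]_____1   read _ → write 2, move +1, go to q1
q1 | 2[_]____1   read _ → write 2, move +1, go to q1
q1 | 22[_]___1   read _ → write 2, move +1, go to q1
q1 | 222[_]__1   read _ → write 2, move +1, go to q1
q1 | 2222[_]_1   read _ → write 2, move +1, go to q1
q1 | 22222[_]1   read _ → write 2, move +1, go to q1
q1 | 222222[1]   read 1 → write 2, move -1, go to q2
q2 | 22222[2]2
At halt the head is at cell 2.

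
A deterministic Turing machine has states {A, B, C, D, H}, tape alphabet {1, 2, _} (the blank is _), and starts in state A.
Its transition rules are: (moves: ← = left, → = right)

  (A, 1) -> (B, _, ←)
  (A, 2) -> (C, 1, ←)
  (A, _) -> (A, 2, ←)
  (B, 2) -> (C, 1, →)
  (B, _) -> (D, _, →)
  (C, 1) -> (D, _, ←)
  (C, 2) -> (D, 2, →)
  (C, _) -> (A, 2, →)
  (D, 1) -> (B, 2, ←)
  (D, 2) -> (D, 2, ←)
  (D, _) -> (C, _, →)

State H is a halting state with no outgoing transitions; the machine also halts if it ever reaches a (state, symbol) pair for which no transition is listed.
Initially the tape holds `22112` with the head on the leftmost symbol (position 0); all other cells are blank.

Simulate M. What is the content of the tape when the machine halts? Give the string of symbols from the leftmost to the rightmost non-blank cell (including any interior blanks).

111222

state=A head=0 tape=_[2]2112   (A,2)→(C,1,←)
state=C head=-1 tape=[_]12112   (C,_)→(A,2,→)
state=A head=0 tape=2[1]2112   (A,1)→(B,_,←)
state=B head=-1 tape=[2]_2112   (B,2)→(C,1,→)
state=C head=0 tape=1[_]2112   (C,_)→(A,2,→)
state=A head=1 tape=12[2]112   (A,2)→(C,1,←)
state=C head=0 tape=1[2]1112   (C,2)→(D,2,→)
state=D head=1 tape=12[1]112   (D,1)→(B,2,←)
state=B head=0 tape=1[2]2112   (B,2)→(C,1,→)
state=C head=1 tape=11[2]112   (C,2)→(D,2,→)
state=D head=2 tape=112[1]12   (D,1)→(B,2,←)
state=B head=1 tape=11[2]212   (B,2)→(C,1,→)
state=C head=2 tape=111[2]12   (C,2)→(D,2,→)
state=D head=3 tape=1112[1]2   (D,1)→(B,2,←)
state=B head=2 tape=111[2]22   (B,2)→(C,1,→)
state=C head=3 tape=1111[2]2   (C,2)→(D,2,→)
state=D head=4 tape=11112[2]   (D,2)→(D,2,←)
state=D head=3 tape=1111[2]2   (D,2)→(D,2,←)
state=D head=2 tape=111[1]22   (D,1)→(B,2,←)
state=B head=1 tape=11[1]222
The non-blank tape span at halt is 111222.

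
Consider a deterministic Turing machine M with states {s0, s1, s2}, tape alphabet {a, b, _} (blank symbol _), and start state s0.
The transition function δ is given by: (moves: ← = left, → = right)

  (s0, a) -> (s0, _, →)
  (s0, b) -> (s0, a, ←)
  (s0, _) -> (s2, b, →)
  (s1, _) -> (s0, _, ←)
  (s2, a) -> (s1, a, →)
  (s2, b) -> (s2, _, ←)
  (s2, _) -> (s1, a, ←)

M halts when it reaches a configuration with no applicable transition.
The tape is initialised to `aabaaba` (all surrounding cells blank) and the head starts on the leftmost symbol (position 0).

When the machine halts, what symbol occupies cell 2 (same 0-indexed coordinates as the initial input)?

a

state=s0 head=0 tape=[a]abaaba   (s0,a)→(s0,_,→)
state=s0 head=1 tape=_[a]baaba   (s0,a)→(s0,_,→)
state=s0 head=2 tape=__[b]aaba   (s0,b)→(s0,a,←)
state=s0 head=1 tape=_[_]aaaba   (s0,_)→(s2,b,→)
state=s2 head=2 tape=_b[a]aaba   (s2,a)→(s1,a,→)
state=s1 head=3 tape=_ba[a]aba
Cell 2 holds a when M halts.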